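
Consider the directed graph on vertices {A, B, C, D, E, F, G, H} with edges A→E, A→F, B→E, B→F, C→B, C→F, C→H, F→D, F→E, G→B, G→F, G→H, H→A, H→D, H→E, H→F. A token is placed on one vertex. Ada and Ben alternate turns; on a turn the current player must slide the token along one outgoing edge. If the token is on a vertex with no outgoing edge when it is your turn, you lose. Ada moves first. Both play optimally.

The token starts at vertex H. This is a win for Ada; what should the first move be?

Compute win/loss labels from the base case upward. A position with no move is L. Any other position is W if it can reach an L in one move, else L.
Every edge goes from a vertex to one that appears earlier in the order D, E, F, A, H, B, C, G, so processing vertices in that order labels each vertex after all of its successors.
D: no outgoing edge → L
E: no outgoing edge → L
F: can move to E, which is L ⇒ W
A: can move to E, which is L ⇒ W
H: can move to E, which is L ⇒ W
B: can move to E, which is L ⇒ W
C: moves to B(W), H(W), F(W); every one is W ⇒ L
G: moves to B(W), H(W), F(W); every one is W ⇒ L
From H, the L positions reachable in one move are: E, D. Any move reaching one of these is winning.

Move to E.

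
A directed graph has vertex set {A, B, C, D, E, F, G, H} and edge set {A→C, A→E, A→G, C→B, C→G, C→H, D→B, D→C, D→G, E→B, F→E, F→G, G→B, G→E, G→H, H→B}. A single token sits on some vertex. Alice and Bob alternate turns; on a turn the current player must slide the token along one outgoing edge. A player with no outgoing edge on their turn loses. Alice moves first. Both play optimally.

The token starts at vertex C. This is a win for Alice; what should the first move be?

Move to B.

Use the standard recursion: the mover loses at a terminal position; elsewhere, the mover wins exactly when some move hands the opponent an L position.
Every edge goes from a vertex to one that appears earlier in the order B, H, E, G, C, D, A, F, so processing vertices in that order labels each vertex after all of its successors.
B: no outgoing edge → L
H: →B(L), so W
E: →B(L), so W
G: →B(L), so W
C: →B(L), so W
D: →B(L), so W
A: →C(W), G(W), E(W) — all W, so L
F: →G(W), E(W) — all W, so L
From C, the L positions reachable in one move are: B.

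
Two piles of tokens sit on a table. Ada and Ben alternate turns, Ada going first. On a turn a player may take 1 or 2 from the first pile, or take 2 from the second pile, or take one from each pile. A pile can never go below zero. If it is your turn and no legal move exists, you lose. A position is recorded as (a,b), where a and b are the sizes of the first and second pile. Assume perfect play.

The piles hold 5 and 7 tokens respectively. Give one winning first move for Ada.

Move to (4,7).

Use the standard recursion: the mover loses at a terminal position; elsewhere, the mover wins exactly when some move hands the opponent an L position.
No move ever increases a pile, so every position that can arise here has a ≤ 5 and b ≤ 7; it is enough to label the cells with 0 ≤ a ≤ 5 and 0 ≤ b ≤ 7.
Every move lowers a or b (never raises either), so fill the grid row by row in increasing a, and left to right within a row: each cell's successors are then already labelled.
      b=0  b=1  b=2  b=3  b=4  b=5  b=6  b=7
a=0:    L    L    W    W    L    L    W    W
a=1:    W    W    W    L    W    W    W    L
a=2:    W    W    L    W    W    W    L    W
a=3:    L    L    W    W    L    L    W    W
a=4:    W    W    W    L    W    W    W    L
a=5:    W    W    L    W    W    W    L    W
Cells with no legal move (terminal, hence L): (0,0), (0,1).
The remaining L cells, each justified by listing all of its moves:
(0,4): the only move is to (0,2)(W), a W ⇒ L
(0,5): the only move is to (0,3)(W), a W ⇒ L
(1,3): moves to (0,3)(W), (1,1)(W), (0,2)(W); every one is W ⇒ L
(1,7): moves to (0,7)(W), (1,5)(W), (0,6)(W); every one is W ⇒ L
(2,2): moves to (1,2)(W), (0,2)(W), (2,0)(W), (1,1)(W); every one is W ⇒ L
(2,6): moves to (1,6)(W), (0,6)(W), (2,4)(W), (1,5)(W); every one is W ⇒ L
(3,0): moves to (2,0)(W), (1,0)(W); every one is W ⇒ L
(3,1): moves to (2,1)(W), (1,1)(W), (2,0)(W); every one is W ⇒ L
(3,4): moves to (2,4)(W), (1,4)(W), (3,2)(W), (2,3)(W); every one is W ⇒ L
(3,5): moves to (2,5)(W), (1,5)(W), (3,3)(W), (2,4)(W); every one is W ⇒ L
(4,3): moves to (3,3)(W), (2,3)(W), (4,1)(W), (3,2)(W); every one is W ⇒ L
(4,7): moves to (3,7)(W), (2,7)(W), (4,5)(W), (3,6)(W); every one is W ⇒ L
(5,2): moves to (4,2)(W), (3,2)(W), (5,0)(W), (4,1)(W); every one is W ⇒ L
(5,6): moves to (4,6)(W), (3,6)(W), (5,4)(W), (4,5)(W); every one is W ⇒ L
Every other cell has at least one move into one of the L cells above, so it is W.
From (5,7), the L positions reachable in one move are: (4,7).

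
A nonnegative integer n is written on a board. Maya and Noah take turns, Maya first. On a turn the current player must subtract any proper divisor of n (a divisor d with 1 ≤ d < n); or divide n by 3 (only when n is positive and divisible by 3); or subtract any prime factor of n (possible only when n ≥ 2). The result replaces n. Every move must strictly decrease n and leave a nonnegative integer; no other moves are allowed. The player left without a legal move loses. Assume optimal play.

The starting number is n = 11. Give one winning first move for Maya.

Move to 0.

Build the W/L table. Terminal = L. A non-terminal position is W if it has a move to some L; otherwise it is L.
n=0: no move → L
n=1: no move → L
n=2: W (go to 0, an L position)
n=3: W (go to 0, an L position)
n=4: L (options 2(W), 3(W) are all W)
n=5: W (go to 0, an L position)
n=6: W (go to 4, an L position)
n=7: W (go to 0, an L position)
n=8: W (go to 4, an L position)
n=9: L (options 3(W), 6(W), 8(W) are all W)
n=10: W (go to 9, an L position)
n=11: W (go to 0, an L position)
From 11, the L positions reachable in one move are: 0.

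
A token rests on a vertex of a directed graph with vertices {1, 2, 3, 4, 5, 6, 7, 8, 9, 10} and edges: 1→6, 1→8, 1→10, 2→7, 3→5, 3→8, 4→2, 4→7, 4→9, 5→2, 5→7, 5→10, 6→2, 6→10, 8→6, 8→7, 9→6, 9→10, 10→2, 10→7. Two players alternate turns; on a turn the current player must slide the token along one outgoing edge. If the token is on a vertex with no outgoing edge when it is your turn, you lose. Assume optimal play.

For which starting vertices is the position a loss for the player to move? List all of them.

3, 6, 7

Classify positions by backward induction: terminal positions (no move available) are L. From any other position, the mover wins iff some move reaches an L.
Every edge goes from a vertex to one that appears earlier in the order 7, 2, 10, 6, 5, 9, 8, 1, 4, 3, so processing vertices in that order labels each vertex after all of its successors.
7: no outgoing edge → L
2: can move to 7, which is L ⇒ W
10: can move to 7, which is L ⇒ W
6: moves to 10(W), 2(W); every one is W ⇒ L
5: can move to 7, which is L ⇒ W
9: can move to 6, which is L ⇒ W
8: can move to 6, which is L ⇒ W
1: can move to 6, which is L ⇒ W
4: can move to 7, which is L ⇒ W
3: moves to 8(W), 5(W); every one is W ⇒ L
The losing starting vertices are exactly the entries labelled L in this table (3 of them).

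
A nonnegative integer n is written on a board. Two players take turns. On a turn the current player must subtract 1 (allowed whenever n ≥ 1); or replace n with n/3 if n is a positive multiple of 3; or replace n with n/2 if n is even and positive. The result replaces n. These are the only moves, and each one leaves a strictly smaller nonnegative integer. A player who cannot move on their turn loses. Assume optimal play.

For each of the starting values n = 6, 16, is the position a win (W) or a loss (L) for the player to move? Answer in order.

6: W, 16: L

Use the standard recursion: the mover loses at a terminal position; elsewhere, the mover wins exactly when some move hands the opponent an L position.
n=0: no move → L
n=1: can move to 0, which is L ⇒ W
n=2: the only move is to 1(W), a W ⇒ L
n=3: can move to 2, which is L ⇒ W
n=4: can move to 2, which is L ⇒ W
n=5: the only move is to 4(W), a W ⇒ L
n=6: can move to 2, which is L ⇒ W
n=7: the only move is to 6(W), a W ⇒ L
n=8: can move to 7, which is L ⇒ W
n=9: moves to 3(W), 8(W); every one is W ⇒ L
n=10: can move to 5, which is L ⇒ W
n=11: the only move is to 10(W), a W ⇒ L
n=12: can move to 11, which is L ⇒ W
n=13: the only move is to 12(W), a W ⇒ L
n=14: can move to 7, which is L ⇒ W
n=15: can move to 5, which is L ⇒ W
n=16: moves to 8(W), 15(W); every one is W ⇒ L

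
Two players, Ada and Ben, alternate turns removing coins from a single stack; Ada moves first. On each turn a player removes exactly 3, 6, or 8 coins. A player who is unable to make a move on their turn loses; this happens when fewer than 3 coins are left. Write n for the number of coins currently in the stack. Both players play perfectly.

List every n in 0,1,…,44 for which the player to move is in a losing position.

0, 1, 2, 11, 12, 13, 22, 23, 24, 33, 34, 35, 44

Label each position W (a win for the player to move) or L (a loss). A position with no legal move is L; any other position is W exactly when some move reaches an L, and L when every move reaches a W.
n=0: no move → L
n=1: no move → L
n=2: no move → L
n=3: →0(L), so W
n=4: →1(L), so W
n=5: →2(L), so W
n=6: →0(L), so W
n=7: →1(L), so W
n=8: →2(L), so W
n=9: →1(L), so W
n=10: →2(L), so W
n=11: →8(W), 5(W), 3(W) — all W, so L
n=12: →9(W), 6(W), 4(W) — all W, so L
n=13: →10(W), 7(W), 5(W) — all W, so L
n=14: →11(L), so W
n=15: →12(L), so W
n=16: →13(L), so W
n=17: →11(L), so W
n=18: →12(L), so W
n=19: →13(L), so W
n=20: →12(L), so W
n=21: →13(L), so W
n=22: →19(W), 16(W), 14(W) — all W, so L
n=23: →20(W), 17(W), 15(W) — all W, so L
n=24: →21(W), 18(W), 16(W) — all W, so L
n=25: →22(L), so W
n=26: →23(L), so W
n=27: →24(L), so W
n=28: →22(L), so W
n=29: →23(L), so W
n=30: →24(L), so W
n=31: →23(L), so W
n=32: →24(L), so W
n=33: →30(W), 27(W), 25(W) — all W, so L
n=34: →31(W), 28(W), 26(W) — all W, so L
n=35: →32(W), 29(W), 27(W) — all W, so L
n=36: →33(L), so W
n=37: →34(L), so W
n=38: →35(L), so W
n=39: →33(L), so W
n=40: →34(L), so W
n=41: →35(L), so W
n=42: →34(L), so W
n=43: →35(L), so W
n=44: →41(W), 38(W), 36(W) — all W, so L
The losing starting values of n are exactly the entries labelled L in this table (13 of them).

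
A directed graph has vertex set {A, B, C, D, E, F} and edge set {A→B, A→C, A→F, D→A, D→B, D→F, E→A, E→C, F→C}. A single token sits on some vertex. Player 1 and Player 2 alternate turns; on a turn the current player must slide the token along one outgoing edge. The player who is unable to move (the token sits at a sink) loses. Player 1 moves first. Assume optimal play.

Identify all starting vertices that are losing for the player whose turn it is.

B, C

Compute win/loss labels from the base case upward. A position with no move is L. Any other position is W if it can reach an L in one move, else L.
Every edge goes from a vertex to one that appears earlier in the order C, B, F, A, E, D, so processing vertices in that order labels each vertex after all of its successors.
C: no outgoing edge → L
B: no outgoing edge → L
F: →C(L), so W
A: →B(L), so W
E: →C(L), so W
D: →B(L), so W
Reading off the rows marked L gives the requested list; there are 2 such vertices.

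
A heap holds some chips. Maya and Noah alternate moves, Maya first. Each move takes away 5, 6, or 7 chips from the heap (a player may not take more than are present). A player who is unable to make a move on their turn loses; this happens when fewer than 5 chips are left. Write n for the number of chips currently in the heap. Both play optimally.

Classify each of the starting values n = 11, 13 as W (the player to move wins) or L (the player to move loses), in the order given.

11: W, 13: L

Positions with no move are L. A position that does have a move is losing for the player to move precisely when every available move leads to a winning position for the opponent. Fill in the labels:
n=0: no move → L
n=1: no move → L
n=2: no move → L
n=3: no move → L
n=4: no move → L
n=5: can move to 0, which is L ⇒ W
n=6: can move to 1, which is L ⇒ W
n=7: can move to 2, which is L ⇒ W
n=8: can move to 3, which is L ⇒ W
n=9: can move to 4, which is L ⇒ W
n=10: can move to 4, which is L ⇒ W
n=11: can move to 4, which is L ⇒ W
n=12: moves to 7(W), 6(W), 5(W); every one is W ⇒ L
n=13: moves to 8(W), 7(W), 6(W); every one is W ⇒ L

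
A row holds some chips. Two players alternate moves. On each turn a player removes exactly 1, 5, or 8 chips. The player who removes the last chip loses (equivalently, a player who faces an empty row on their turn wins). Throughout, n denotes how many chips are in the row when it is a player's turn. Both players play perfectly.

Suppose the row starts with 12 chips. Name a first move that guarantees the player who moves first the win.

Classify positions by backward induction: terminal positions (no move available) are W. From any other position, the mover wins iff some move reaches an L.
n=0: no move; the opponent has just taken the last chip and therefore loses → W
n=1: →0(W) only, which is W, so L
n=2: →1(L), so W
n=3: →2(W) only, which is W, so L
n=4: →3(L), so W
n=5: →4(W), 0(W) — all W, so L
n=6: →5(L), so W
n=7: →6(W), 2(W) — all W, so L
n=8: →7(L), so W
n=9: →1(L), so W
n=10: →5(L), so W
n=11: →3(L), so W
n=12: →7(L), so W
From 12, the L positions reachable in one move are: 7.

Remove 5, leaving 7.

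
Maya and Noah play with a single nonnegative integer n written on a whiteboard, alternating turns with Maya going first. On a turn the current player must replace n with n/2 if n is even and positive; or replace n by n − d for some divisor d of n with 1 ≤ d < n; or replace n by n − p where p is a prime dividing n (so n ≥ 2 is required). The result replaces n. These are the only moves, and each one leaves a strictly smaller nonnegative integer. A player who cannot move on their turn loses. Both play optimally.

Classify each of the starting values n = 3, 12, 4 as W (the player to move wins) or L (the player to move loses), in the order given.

Work bottom-up. With no move the player to move loses. Otherwise the position is W if at least one move leads to an L position for the opponent, and L if every move leads to a W.
n=0: no move → L
n=1: no move → L
n=2: →0(L), so W
n=3: →0(L), so W
n=4: →2(W), 3(W) — all W, so L
n=5: →0(L), so W
n=6: →4(L), so W
n=7: →0(L), so W
n=8: →4(L), so W
n=9: →6(W), 8(W) — all W, so L
n=10: →9(L), so W
n=11: →0(L), so W
n=12: →9(L), so W

3: W, 12: W, 4: L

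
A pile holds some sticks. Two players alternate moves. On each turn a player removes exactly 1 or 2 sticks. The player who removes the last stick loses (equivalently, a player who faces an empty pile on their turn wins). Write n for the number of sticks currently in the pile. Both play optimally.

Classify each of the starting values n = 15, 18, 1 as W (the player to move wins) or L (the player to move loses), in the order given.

Positions with no move are W. A position that does have a move is losing for the player to move precisely when every available move leads to a winning position for the opponent. Fill in the labels:
n=0: no move; the opponent has just taken the last stick and therefore loses → W
n=1: →0(W) only, which is W, so L
n=2: →1(L), so W
n=3: →1(L), so W
n=4: →3(W), 2(W) — all W, so L
n=5: →4(L), so W
n=6: →4(L), so W
n=7: →6(W), 5(W) — all W, so L
n=8: →7(L), so W
n=9: →7(L), so W
n=10: →9(W), 8(W) — all W, so L
n=11: →10(L), so W
n=12: →10(L), so W
n=13: →12(W), 11(W) — all W, so L
n=14: →13(L), so W
n=15: →13(L), so W
n=16: →15(W), 14(W) — all W, so L
n=17: →16(L), so W
n=18: →16(L), so W

15: W, 18: W, 1: L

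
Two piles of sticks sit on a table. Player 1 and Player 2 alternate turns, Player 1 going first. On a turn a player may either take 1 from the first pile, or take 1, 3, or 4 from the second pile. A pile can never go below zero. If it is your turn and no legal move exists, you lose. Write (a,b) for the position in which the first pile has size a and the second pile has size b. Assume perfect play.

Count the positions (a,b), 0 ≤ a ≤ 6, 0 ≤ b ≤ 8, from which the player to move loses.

21

Compute win/loss labels from the base case upward. A position with no move is L. Any other position is W if it can reach an L in one move, else L.
Every move lowers a or b (never raises either), so fill the grid row by row in increasing a, and left to right within a row: each cell's successors are then already labelled.
      b=0  b=1  b=2  b=3  b=4  b=5  b=6  b=7  b=8
a=0:    L    W    L    W    W    W    W    L    W
a=1:    W    L    W    L    W    W    W    W    L
a=2:    L    W    L    W    W    W    W    L    W
a=3:    W    L    W    L    W    W    W    W    L
a=4:    L    W    L    W    W    W    W    L    W
a=5:    W    L    W    L    W    W    W    W    L
a=6:    L    W    L    W    W    W    W    L    W
Cells with no legal move (terminal, hence L): (0,0).
The remaining L cells, each justified by listing all of its moves:
(0,2): the only move is to (0,1)(W), a W ⇒ L
(0,7): moves to (0,6)(W), (0,4)(W), (0,3)(W); every one is W ⇒ L
(1,1): moves to (0,1)(W), (1,0)(W); every one is W ⇒ L
(1,3): moves to (0,3)(W), (1,2)(W), (1,0)(W); every one is W ⇒ L
(1,8): moves to (0,8)(W), (1,7)(W), (1,5)(W), (1,4)(W); every one is W ⇒ L
(2,0): the only move is to (1,0)(W), a W ⇒ L
(2,2): moves to (1,2)(W), (2,1)(W); every one is W ⇒ L
(2,7): moves to (1,7)(W), (2,6)(W), (2,4)(W), (2,3)(W); every one is W ⇒ L
(3,1): moves to (2,1)(W), (3,0)(W); every one is W ⇒ L
(3,3): moves to (2,3)(W), (3,2)(W), (3,0)(W); every one is W ⇒ L
(3,8): moves to (2,8)(W), (3,7)(W), (3,5)(W), (3,4)(W); every one is W ⇒ L
(4,0): the only move is to (3,0)(W), a W ⇒ L
(4,2): moves to (3,2)(W), (4,1)(W); every one is W ⇒ L
(4,7): moves to (3,7)(W), (4,6)(W), (4,4)(W), (4,3)(W); every one is W ⇒ L
(5,1): moves to (4,1)(W), (5,0)(W); every one is W ⇒ L
(5,3): moves to (4,3)(W), (5,2)(W), (5,0)(W); every one is W ⇒ L
(5,8): moves to (4,8)(W), (5,7)(W), (5,5)(W), (5,4)(W); every one is W ⇒ L
(6,0): the only move is to (5,0)(W), a W ⇒ L
(6,2): moves to (5,2)(W), (6,1)(W); every one is W ⇒ L
(6,7): moves to (5,7)(W), (6,6)(W), (6,4)(W), (6,3)(W); every one is W ⇒ L
Every other cell has at least one move into one of the L cells above, so it is W.
L cells per row: a=0: 3, a=1: 3, a=2: 3, a=3: 3, a=4: 3, a=5: 3, a=6: 3; total 21.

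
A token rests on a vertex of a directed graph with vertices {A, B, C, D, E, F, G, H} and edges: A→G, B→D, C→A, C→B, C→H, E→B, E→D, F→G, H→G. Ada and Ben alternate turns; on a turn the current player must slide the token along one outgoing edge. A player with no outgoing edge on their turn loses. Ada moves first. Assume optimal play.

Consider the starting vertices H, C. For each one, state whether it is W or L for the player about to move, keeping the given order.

H: W, C: L

Work bottom-up. With no move the player to move loses. Otherwise the position is W if at least one move leads to an L position for the opponent, and L if every move leads to a W.
Every edge goes from a vertex to one that appears earlier in the order D, G, F, A, B, E, H, C, so processing vertices in that order labels each vertex after all of its successors.
D: no outgoing edge → L
G: no outgoing edge → L
F: reaches L-position G → W
A: reaches L-position G → W
B: reaches L-position D → W
E: reaches L-position D → W
H: reaches L-position G → W
C: only reaches H(W), B(W), A(W), all W → L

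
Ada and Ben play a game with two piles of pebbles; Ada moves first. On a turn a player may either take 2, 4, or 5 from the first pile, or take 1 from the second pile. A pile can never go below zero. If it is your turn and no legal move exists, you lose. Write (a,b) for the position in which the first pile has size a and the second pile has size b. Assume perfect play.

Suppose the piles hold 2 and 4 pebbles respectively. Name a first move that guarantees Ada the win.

Move to (0,4).

Label each position W (a win for the player to move) or L (a loss). A position with no legal move is L; any other position is W exactly when some move reaches an L, and L when every move reaches a W.
No move ever increases a pile, so every position that can arise here has a ≤ 2 and b ≤ 4; it is enough to label the cells with 0 ≤ a ≤ 2 and 0 ≤ b ≤ 4.
Every move lowers a or b (never raises either), so fill the grid row by row in increasing a, and left to right within a row: each cell's successors are then already labelled.
      b=0  b=1  b=2  b=3  b=4
a=0:    L    W    L    W    L
a=1:    L    W    L    W    L
a=2:    W    L    W    L    W
Cells with no legal move (terminal, hence L): (0,0), (1,0).
The remaining L cells, each justified by listing all of its moves:
(0,2): →(0,1)(W) only, which is W, so L
(0,4): →(0,3)(W) only, which is W, so L
(1,2): →(1,1)(W) only, which is W, so L
(1,4): →(1,3)(W) only, which is W, so L
(2,1): →(0,1)(W), (2,0)(W) — all W, so L
(2,3): →(0,3)(W), (2,2)(W) — all W, so L
Every other cell has at least one move into one of the L cells above, so it is W.
From (2,4), the L positions reachable in one move are: (0,4), (2,3). Any move reaching one of these is winning.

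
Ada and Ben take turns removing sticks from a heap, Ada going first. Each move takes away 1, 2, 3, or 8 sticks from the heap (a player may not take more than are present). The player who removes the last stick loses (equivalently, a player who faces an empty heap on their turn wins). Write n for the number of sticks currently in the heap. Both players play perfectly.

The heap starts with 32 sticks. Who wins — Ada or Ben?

Ben wins.

Compute win/loss labels from the base case upward. A position with no move is W. Any other position is W if it can reach an L in one move, else L.
n=0: no move; the opponent has just taken the last stick and therefore loses → W
n=1: →0(W) only, which is W, so L
n=2: →1(L), so W
n=3: →1(L), so W
n=4: →1(L), so W
n=5: →4(W), 3(W), 2(W) — all W, so L
n=6: →5(L), so W
n=7: →5(L), so W
n=8: →5(L), so W
n=9: →1(L), so W
n=10: →9(W), 8(W), 7(W), 2(W) — all W, so L
n=11: →10(L), so W
n=12: →10(L), so W
n=13: →10(L), so W
n=14: →13(W), 12(W), 11(W), 6(W) — all W, so L
n=15: →14(L), so W
n=16: →14(L), so W
n=17: →14(L), so W
n=18: →10(L), so W
n=19: →18(W), 17(W), 16(W), 11(W) — all W, so L
n=20: →19(L), so W
n=21: →19(L), so W
n=22: →19(L), so W
n=23: →22(W), 21(W), 20(W), 15(W) — all W, so L
n=24: →23(L), so W
n=25: →23(L), so W
n=26: →23(L), so W
n=27: →19(L), so W
n=28: →27(W), 26(W), 25(W), 20(W) — all W, so L
n=29: →28(L), so W
n=30: →28(L), so W
n=31: →28(L), so W
n=32: →31(W), 30(W), 29(W), 24(W) — all W, so L
The starting position 32 is L: whatever Ada does, the opponent receives a W position.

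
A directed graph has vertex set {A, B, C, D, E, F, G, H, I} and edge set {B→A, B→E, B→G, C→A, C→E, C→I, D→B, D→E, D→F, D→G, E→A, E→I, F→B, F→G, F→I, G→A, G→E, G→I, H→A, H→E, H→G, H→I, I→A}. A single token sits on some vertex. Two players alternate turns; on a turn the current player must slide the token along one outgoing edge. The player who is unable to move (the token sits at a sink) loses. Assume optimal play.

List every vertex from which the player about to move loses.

A, F

Positions with no move are L. A position that does have a move is losing for the player to move precisely when every available move leads to a winning position for the opponent. Fill in the labels:
Every edge goes from a vertex to one that appears earlier in the order A, I, E, C, G, B, F, D, H, so processing vertices in that order labels each vertex after all of its successors.
A: no outgoing edge → L
I: W (go to A, an L position)
E: W (go to A, an L position)
C: W (go to A, an L position)
G: W (go to A, an L position)
B: W (go to A, an L position)
F: L (options B(W), G(W), I(W) are all W)
D: W (go to F, an L position)
H: W (go to A, an L position)
The losing starting vertices are exactly the entries labelled L in this table (2 of them).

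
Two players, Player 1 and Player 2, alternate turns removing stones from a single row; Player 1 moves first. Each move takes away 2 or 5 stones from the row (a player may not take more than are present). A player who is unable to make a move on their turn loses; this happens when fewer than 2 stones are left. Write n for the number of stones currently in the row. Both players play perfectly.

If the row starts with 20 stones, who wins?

Player 1 wins.

Build the W/L table. Terminal = L. A non-terminal position is W if it has a move to some L; otherwise it is L.
n=0: no move → L
n=1: no move → L
n=2: can move to 0, which is L ⇒ W
n=3: can move to 1, which is L ⇒ W
n=4: the only move is to 2(W), a W ⇒ L
n=5: can move to 0, which is L ⇒ W
n=6: can move to 4, which is L ⇒ W
n=7: moves to 5(W), 2(W); every one is W ⇒ L
n=8: moves to 6(W), 3(W); every one is W ⇒ L
n=9: can move to 7, which is L ⇒ W
n=10: can move to 8, which is L ⇒ W
n=11: moves to 9(W), 6(W); every one is W ⇒ L
n=12: can move to 7, which is L ⇒ W
n=13: can move to 11, which is L ⇒ W
n=14: moves to 12(W), 9(W); every one is W ⇒ L
n=15: moves to 13(W), 10(W); every one is W ⇒ L
n=16: can move to 14, which is L ⇒ W
n=17: can move to 15, which is L ⇒ W
n=18: moves to 16(W), 13(W); every one is W ⇒ L
n=19: can move to 14, which is L ⇒ W
n=20: can move to 18, which is L ⇒ W
From 20 Player 1 can remove 2, leaving 18, reaching an L position.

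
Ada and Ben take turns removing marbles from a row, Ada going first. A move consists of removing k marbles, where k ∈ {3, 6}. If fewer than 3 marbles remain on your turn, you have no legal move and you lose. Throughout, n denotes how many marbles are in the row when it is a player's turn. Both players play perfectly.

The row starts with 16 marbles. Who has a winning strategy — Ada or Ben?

Ada wins.

Label each position W (a win for the player to move) or L (a loss). A position with no legal move is L; any other position is W exactly when some move reaches an L, and L when every move reaches a W.
n=0: no move → L
n=1: no move → L
n=2: no move → L
n=3: can move to 0, which is L ⇒ W
n=4: can move to 1, which is L ⇒ W
n=5: can move to 2, which is L ⇒ W
n=6: can move to 0, which is L ⇒ W
n=7: can move to 1, which is L ⇒ W
n=8: can move to 2, which is L ⇒ W
n=9: moves to 6(W), 3(W); every one is W ⇒ L
n=10: moves to 7(W), 4(W); every one is W ⇒ L
n=11: moves to 8(W), 5(W); every one is W ⇒ L
n=12: can move to 9, which is L ⇒ W
n=13: can move to 10, which is L ⇒ W
n=14: can move to 11, which is L ⇒ W
n=15: can move to 9, which is L ⇒ W
n=16: can move to 10, which is L ⇒ W
From 16 Ada can remove 6, leaving 10, reaching an L position.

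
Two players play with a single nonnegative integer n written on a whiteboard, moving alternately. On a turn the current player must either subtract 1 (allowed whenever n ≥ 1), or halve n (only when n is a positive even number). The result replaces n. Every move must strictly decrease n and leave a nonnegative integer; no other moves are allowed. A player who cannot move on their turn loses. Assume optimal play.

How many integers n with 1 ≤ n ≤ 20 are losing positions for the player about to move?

9

Label each position W (a win for the player to move) or L (a loss). A position with no legal move is L; any other position is W exactly when some move reaches an L, and L when every move reaches a W.
n=0: no move → L
n=1: →0(L), so W
n=2: →1(W) only, which is W, so L
n=3: →2(L), so W
n=4: →2(L), so W
n=5: →4(W) only, which is W, so L
n=6: →5(L), so W
n=7: →6(W) only, which is W, so L
n=8: →7(L), so W
n=9: →8(W) only, which is W, so L
n=10: →5(L), so W
n=11: →10(W) only, which is W, so L
n=12: →11(L), so W
n=13: →12(W) only, which is W, so L
n=14: →7(L), so W
n=15: →14(W) only, which is W, so L
n=16: →15(L), so W
n=17: →16(W) only, which is W, so L
n=18: →9(L), so W
n=19: →18(W) only, which is W, so L
n=20: →19(L), so W
L entries with 1 ≤ n ≤ 20 (n=0 is outside the asked range and is not counted): n = 2, 5, 7, 9, 11, 13, 15, 17, 19; that makes 9.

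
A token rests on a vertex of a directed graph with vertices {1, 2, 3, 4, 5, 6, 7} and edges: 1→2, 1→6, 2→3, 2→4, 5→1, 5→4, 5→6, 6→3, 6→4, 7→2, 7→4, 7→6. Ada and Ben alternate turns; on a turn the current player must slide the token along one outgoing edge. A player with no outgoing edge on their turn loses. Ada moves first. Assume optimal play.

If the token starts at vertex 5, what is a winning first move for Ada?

Move to 1.

Label each position W (a win for the player to move) or L (a loss). A position with no legal move is L; any other position is W exactly when some move reaches an L, and L when every move reaches a W.
Every edge goes from a vertex to one that appears earlier in the order 4, 3, 6, 2, 1, 5, 7, so processing vertices in that order labels each vertex after all of its successors.
4: no outgoing edge → L
3: no outgoing edge → L
6: W (go to 3, an L position)
2: W (go to 3, an L position)
1: L (options 2(W), 6(W) are all W)
5: W (go to 1, an L position)
7: W (go to 4, an L position)
From 5, the L positions reachable in one move are: 1, 4. Any move reaching one of these is winning.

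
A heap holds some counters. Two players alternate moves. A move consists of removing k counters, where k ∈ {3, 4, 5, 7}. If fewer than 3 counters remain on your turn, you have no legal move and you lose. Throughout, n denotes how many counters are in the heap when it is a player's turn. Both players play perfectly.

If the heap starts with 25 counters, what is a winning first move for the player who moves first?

Remove 3, leaving 22.

Work bottom-up. With no move the player to move loses. Otherwise the position is W if at least one move leads to an L position for the opponent, and L if every move leads to a W.
n=0: no move → L
n=1: no move → L
n=2: no move → L
n=3: W (go to 0, an L position)
n=4: W (go to 1, an L position)
n=5: W (go to 2, an L position)
n=6: W (go to 2, an L position)
n=7: W (go to 2, an L position)
n=8: W (go to 1, an L position)
n=9: W (go to 2, an L position)
n=10: L (options 7(W), 6(W), 5(W), 3(W) are all W)
n=11: L (options 8(W), 7(W), 6(W), 4(W) are all W)
n=12: L (options 9(W), 8(W), 7(W), 5(W) are all W)
n=13: W (go to 10, an L position)
n=14: W (go to 11, an L position)
n=15: W (go to 12, an L position)
n=16: W (go to 12, an L position)
n=17: W (go to 12, an L position)
n=18: W (go to 11, an L position)
n=19: W (go to 12, an L position)
n=20: L (options 17(W), 16(W), 15(W), 13(W) are all W)
n=21: L (options 18(W), 17(W), 16(W), 14(W) are all W)
n=22: L (options 19(W), 18(W), 17(W), 15(W) are all W)
n=23: W (go to 20, an L position)
n=24: W (go to 21, an L position)
n=25: W (go to 22, an L position)
From 25, the L positions reachable in one move are: 22, 21, 20. Any move reaching one of these is winning.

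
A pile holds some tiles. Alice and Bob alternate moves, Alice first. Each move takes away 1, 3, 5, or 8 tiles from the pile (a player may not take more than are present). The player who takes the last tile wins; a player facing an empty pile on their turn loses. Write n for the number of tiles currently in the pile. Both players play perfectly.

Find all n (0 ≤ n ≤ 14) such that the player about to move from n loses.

Classify positions by backward induction: terminal positions (no move available) are L. From any other position, the mover wins iff some move reaches an L.
n=0: no move → L
n=1: can move to 0, which is L ⇒ W
n=2: the only move is to 1(W), a W ⇒ L
n=3: can move to 2, which is L ⇒ W
n=4: moves to 3(W), 1(W); every one is W ⇒ L
n=5: can move to 4, which is L ⇒ W
n=6: moves to 5(W), 3(W), 1(W); every one is W ⇒ L
n=7: can move to 6, which is L ⇒ W
n=8: can move to 0, which is L ⇒ W
n=9: can move to 6, which is L ⇒ W
n=10: can move to 2, which is L ⇒ W
n=11: can move to 6, which is L ⇒ W
n=12: can move to 4, which is L ⇒ W
n=13: moves to 12(W), 10(W), 8(W), 5(W); every one is W ⇒ L
n=14: can move to 13, which is L ⇒ W
The losing starting values of n are exactly the entries labelled L in this table (5 of them).

0, 2, 4, 6, 13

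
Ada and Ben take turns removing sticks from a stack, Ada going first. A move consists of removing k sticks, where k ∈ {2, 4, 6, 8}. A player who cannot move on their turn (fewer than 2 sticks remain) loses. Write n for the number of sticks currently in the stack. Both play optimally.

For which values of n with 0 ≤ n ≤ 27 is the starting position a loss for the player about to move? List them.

Build the W/L table. Terminal = L. A non-terminal position is W if it has a move to some L; otherwise it is L.
n=0: no move → L
n=1: no move → L
n=2: →0(L), so W
n=3: →1(L), so W
n=4: →0(L), so W
n=5: →1(L), so W
n=6: →0(L), so W
n=7: →1(L), so W
n=8: →0(L), so W
n=9: →1(L), so W
n=10: →8(W), 6(W), 4(W), 2(W) — all W, so L
n=11: →9(W), 7(W), 5(W), 3(W) — all W, so L
n=12: →10(L), so W
n=13: →11(L), so W
n=14: →10(L), so W
n=15: →11(L), so W
n=16: →10(L), so W
n=17: →11(L), so W
n=18: →10(L), so W
n=19: →11(L), so W
n=20: →18(W), 16(W), 14(W), 12(W) — all W, so L
n=21: →19(W), 17(W), 15(W), 13(W) — all W, so L
n=22: →20(L), so W
n=23: →21(L), so W
n=24: →20(L), so W
n=25: →21(L), so W
n=26: →20(L), so W
n=27: →21(L), so W
The losing starting values of n are exactly the entries labelled L in this table (6 of them).

0, 1, 10, 11, 20, 21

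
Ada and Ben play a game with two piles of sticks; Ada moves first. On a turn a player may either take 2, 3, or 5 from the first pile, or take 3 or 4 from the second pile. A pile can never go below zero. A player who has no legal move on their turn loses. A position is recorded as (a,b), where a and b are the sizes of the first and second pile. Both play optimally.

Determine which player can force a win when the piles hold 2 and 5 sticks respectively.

Compute win/loss labels from the base case upward. A position with no move is L. Any other position is W if it can reach an L in one move, else L.
No move ever increases a pile, so every position that can arise here has a ≤ 2 and b ≤ 5; it is enough to label the cells with 0 ≤ a ≤ 2 and 0 ≤ b ≤ 5.
Every move lowers a or b (never raises either), so fill the grid row by row in increasing a, and left to right within a row: each cell's successors are then already labelled.
      b=0  b=1  b=2  b=3  b=4  b=5
a=0:    L    L    L    W    W    W
a=1:    L    L    L    W    W    W
a=2:    W    W    W    L    L    L
Cells with no legal move (terminal, hence L): (0,0), (0,1), (0,2), (1,0), (1,1), (1,2).
The remaining L cells, each justified by listing all of its moves:
(2,3): moves to (0,3)(W), (2,0)(W); every one is W ⇒ L
(2,4): moves to (0,4)(W), (2,1)(W), (2,0)(W); every one is W ⇒ L
(2,5): moves to (0,5)(W), (2,2)(W), (2,1)(W); every one is W ⇒ L
Every other cell has at least one move into one of the L cells above, so it is W.
The starting position (2,5) is L: whatever Ada does, the opponent receives a W position.

Ben wins.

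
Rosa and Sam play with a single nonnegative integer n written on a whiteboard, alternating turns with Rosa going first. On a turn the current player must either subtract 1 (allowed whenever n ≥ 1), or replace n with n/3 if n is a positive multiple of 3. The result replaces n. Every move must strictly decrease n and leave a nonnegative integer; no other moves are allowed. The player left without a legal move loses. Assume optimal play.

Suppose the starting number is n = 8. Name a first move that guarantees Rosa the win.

Work bottom-up. With no move the player to move loses. Otherwise the position is W if at least one move leads to an L position for the opponent, and L if every move leads to a W.
n=0: no move → L
n=1: reaches L-position 0 → W
n=2: only reaches 1(W), which is W → L
n=3: reaches L-position 2 → W
n=4: only reaches 3(W), which is W → L
n=5: reaches L-position 4 → W
n=6: reaches L-position 2 → W
n=7: only reaches 6(W), which is W → L
n=8: reaches L-position 7 → W
From 8, the L positions reachable in one move are: 7.

Move to 7.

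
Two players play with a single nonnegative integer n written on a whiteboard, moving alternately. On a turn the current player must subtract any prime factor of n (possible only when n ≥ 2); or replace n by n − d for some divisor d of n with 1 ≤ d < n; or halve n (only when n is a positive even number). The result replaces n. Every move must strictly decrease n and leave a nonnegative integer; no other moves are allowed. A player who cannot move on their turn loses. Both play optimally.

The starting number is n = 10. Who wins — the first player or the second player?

Use the standard recursion: the mover loses at a terminal position; elsewhere, the mover wins exactly when some move hands the opponent an L position.
n=0: no move → L
n=1: no move → L
n=2: W (go to 0, an L position)
n=3: W (go to 0, an L position)
n=4: L (options 2(W), 3(W) are all W)
n=5: W (go to 0, an L position)
n=6: W (go to 4, an L position)
n=7: W (go to 0, an L position)
n=8: W (go to 4, an L position)
n=9: L (options 6(W), 8(W) are all W)
n=10: W (go to 9, an L position)
The starting position 10 is W: the player to move should move to 9, handing over an L position.

The first player wins.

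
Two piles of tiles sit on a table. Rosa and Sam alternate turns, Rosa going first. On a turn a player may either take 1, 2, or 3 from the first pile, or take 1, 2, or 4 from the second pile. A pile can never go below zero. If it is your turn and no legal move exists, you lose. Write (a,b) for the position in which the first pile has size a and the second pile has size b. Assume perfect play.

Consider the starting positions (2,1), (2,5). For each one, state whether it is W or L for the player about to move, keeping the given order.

Label each position W (a win for the player to move) or L (a loss). A position with no legal move is L; any other position is W exactly when some move reaches an L, and L when every move reaches a W.
No move ever increases a pile, so every position that can arise here has a ≤ 2 and b ≤ 5; it is enough to label the cells with 0 ≤ a ≤ 2 and 0 ≤ b ≤ 5.
Every move lowers a or b (never raises either), so fill the grid row by row in increasing a, and left to right within a row: each cell's successors are then already labelled.
      b=0  b=1  b=2  b=3  b=4  b=5
a=0:    L    W    W    L    W    W
a=1:    W    L    W    W    L    W
a=2:    W    W    L    W    W    L
Cells with no legal move (terminal, hence L): (0,0).
The remaining L cells, each justified by listing all of its moves:
(0,3): moves to (0,2)(W), (0,1)(W); every one is W ⇒ L
(1,1): moves to (0,1)(W), (1,0)(W); every one is W ⇒ L
(1,4): moves to (0,4)(W), (1,3)(W), (1,2)(W), (1,0)(W); every one is W ⇒ L
(2,2): moves to (1,2)(W), (0,2)(W), (2,1)(W), (2,0)(W); every one is W ⇒ L
(2,5): moves to (1,5)(W), (0,5)(W), (2,4)(W), (2,3)(W), (2,1)(W); every one is W ⇒ L
Every other cell has at least one move into one of the L cells above, so it is W.
(2,1): the move to (1,1) reaches an L cell, so W
(2,5): one of the L cells justified above, so L

(2,1): W, (2,5): L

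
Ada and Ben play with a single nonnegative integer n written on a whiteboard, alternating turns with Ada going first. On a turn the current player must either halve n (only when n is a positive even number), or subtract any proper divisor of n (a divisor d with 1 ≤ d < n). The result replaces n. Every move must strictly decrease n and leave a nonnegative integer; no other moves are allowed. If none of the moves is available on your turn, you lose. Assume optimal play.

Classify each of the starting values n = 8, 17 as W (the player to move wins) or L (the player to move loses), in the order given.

8: W, 17: L

Positions with no move are L. A position that does have a move is losing for the player to move precisely when every available move leads to a winning position for the opponent. Fill in the labels:
n=0: no move → L
n=1: no move → L
n=2: can move to 1, which is L ⇒ W
n=3: the only move is to 2(W), a W ⇒ L
n=4: can move to 3, which is L ⇒ W
n=5: the only move is to 4(W), a W ⇒ L
n=6: can move to 3, which is L ⇒ W
n=7: the only move is to 6(W), a W ⇒ L
n=8: can move to 7, which is L ⇒ W
n=9: moves to 6(W), 8(W); every one is W ⇒ L
n=10: can move to 5, which is L ⇒ W
n=11: the only move is to 10(W), a W ⇒ L
n=12: can move to 9, which is L ⇒ W
n=13: the only move is to 12(W), a W ⇒ L
n=14: can move to 7, which is L ⇒ W
n=15: moves to 10(W), 12(W), 14(W); every one is W ⇒ L
n=16: can move to 15, which is L ⇒ W
n=17: the only move is to 16(W), a W ⇒ L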